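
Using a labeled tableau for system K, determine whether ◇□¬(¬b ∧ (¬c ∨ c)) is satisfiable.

1. ◇□¬(¬b ∧ (¬c ∨ c)), u
2. □¬(¬b ∧ (¬c ∨ c)), v
Accessibility: uRv

Satisfiable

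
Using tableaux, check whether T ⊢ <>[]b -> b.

Not valid

Tableau for the negation ~(<>[]b -> b):
1. ~(<>[]b -> b), w0
2. <>[]b, w0   [~->-rule on 1]
3. ~b, w0   [~->-rule on 1]
4. []b, w1   [<>-rule on 2: fresh world w1, w0Rw1]
5. b, w1   [[]-rule on 4 via w1Rw1]
Accessibility: w0Rw0, w0Rw1, w1Rw1
The negation has an open branch (countermodel exists).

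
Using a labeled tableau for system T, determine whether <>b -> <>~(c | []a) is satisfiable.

1. <>b -> <>~(c | []a), u
2. <>~(c | []a), u   [->-rule on 1 (branches; this branch)]
3. ~(c | []a), v   [<>-rule on 2: fresh world v, uRv]
4. ~c, v   [~|-rule on 3]
5. ~[]a, v   [~|-rule on 3]
6. ~a, w   [~[]-rule on 5: fresh world w, vRw]
Accessibility: uRu, uRv, vRv, vRw, wRw

Satisfiable (open branch found)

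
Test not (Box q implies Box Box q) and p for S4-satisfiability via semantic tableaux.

1. not (Box q implies Box Box q) and p, u
2. not (Box q implies Box Box q), u   [and-rule on 1]
3. p, u   [and-rule on 1]
4. Box q, u   [neg-implies-rule on 2]
5. not Box Box q, u   [neg-implies-rule on 2]
6. q, u   [Box-rule on 4 via uRu]
7. not Box q, v   [neg-Box-rule on 5: fresh world v, uRv]
8. q, v   [Box-rule on 4 via uRv]
9. not q, w   [neg-Box-rule on 7: fresh world w, vRw]
10. q, w   [Box-rule on 4 via uRw]
Accessibility: uRu, uRv, uRw, vRv, vRw, wRw
Branch closes: q and not q both at w.
All branches of the tableau close; one closing branch shown above.

Unsatisfiable (every branch closes)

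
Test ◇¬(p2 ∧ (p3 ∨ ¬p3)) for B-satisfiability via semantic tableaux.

Yes, satisfiable

1. ◇¬(p2 ∧ (p3 ∨ ¬p3)), 0
2. ¬(p2 ∧ (p3 ∨ ¬p3)), 1   [◇-rule on 1: fresh world 1, 0R1]
3. ¬p2, 1   [¬∧-rule on 2 (branches; this branch)]
Accessibility: 0R0, 0R1, 1R0, 1R1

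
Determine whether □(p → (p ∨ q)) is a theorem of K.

Tableau for the negation ¬□(p → (p ∨ q)):
1. ¬□(p → (p ∨ q)), w0
2. ¬(p → (p ∨ q)), w1
3. p, w1
4. ¬(p ∨ q), w1
5. ¬p, w1
6. ¬q, w1
Accessibility: w0Rw1
Branch closes: p and ¬p both at w1.
Every branch of the negation's tableau closes; the branch above is one of them.

Yes, valid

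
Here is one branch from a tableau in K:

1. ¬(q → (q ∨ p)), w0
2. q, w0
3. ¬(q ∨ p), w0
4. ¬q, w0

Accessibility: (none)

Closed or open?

Yes, closed

Both q and ¬q appear at w0.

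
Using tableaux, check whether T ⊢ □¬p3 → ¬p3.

Valid in T

Tableau for the negation ¬(□¬p3 → ¬p3):
1. ¬(□¬p3 → ¬p3), w0
2. □¬p3, w0   [¬→-rule on 1]
3. p3, w0   [¬→-rule on 1]
4. ¬p3, w0   [□-rule on 2 via w0Rw0]
Accessibility: w0Rw0
Branch closes: p3 and ¬p3 both at w0.
Every branch of the negation's tableau closes; the branch above is one of them.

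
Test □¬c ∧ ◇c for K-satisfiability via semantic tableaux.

Unsatisfiable (every branch closes)

1. □¬c ∧ ◇c, 0
2. □¬c, 0
3. ◇c, 0
4. c, 1
5. ¬c, 1
Accessibility: 0R1
Branch closes: c and ¬c both at 1.
Every branch closes; the branch above is one of them.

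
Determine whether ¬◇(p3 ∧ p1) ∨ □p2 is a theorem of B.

Tableau for the negation ¬(¬◇(p3 ∧ p1) ∨ □p2):
1. ¬(¬◇(p3 ∧ p1) ∨ □p2), u
2. ◇(p3 ∧ p1), u
3. ¬□p2, u
4. p3 ∧ p1, v
5. p3, v
6. p1, v
7. ¬p2, w
Accessibility: uRu, uRv, uRw, vRu, vRv, wRu, wRw
The negation has an open branch (countermodel exists).

No, not valid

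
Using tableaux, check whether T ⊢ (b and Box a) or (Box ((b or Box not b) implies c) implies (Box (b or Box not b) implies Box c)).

Yes, valid

Tableau for the negation not ((b and Box a) or (Box ((b or Box not b) implies c) implies (Box (b or Box not b) implies Box c))):
1. not ((b and Box a) or (Box ((b or Box not b) implies c) implies (Box (b or Box not b) implies Box c))), 0
2. not (b and Box a), 0
3. not (Box ((b or Box not b) implies c) implies (Box (b or Box not b) implies Box c)), 0
4. Box ((b or Box not b) implies c), 0
5. not (Box (b or Box not b) implies Box c), 0
6. Box (b or Box not b), 0
7. not Box c, 0
8. (b or Box not b) implies c, 0
9. b or Box not b, 0
10. not Box a, 0
11. not (b or Box not b), 0
12. not b, 0
13. not Box not b, 0
14. Box not b, 0
15. not c, 1
16. (b or Box not b) implies c, 1
17. b or Box not b, 1
18. not b, 1
19. not (b or Box not b), 1
20. not Box not b, 1
21. Box not b, 1
22. not a, 2
23. (b or Box not b) implies c, 2
24. b or Box not b, 2
25. not b, 2
26. not (b or Box not b), 2
27. not Box not b, 2
28. Box not b, 2
29. b, 3
30. (b or Box not b) implies c, 3
31. b or Box not b, 3
32. not b, 3
Accessibility: 0R0, 0R1, 0R2, 0R3, 1R1, 2R2, 3R3
Branch closes: b and not b both at 3.
All branches of the negation close; one closing branch shown above.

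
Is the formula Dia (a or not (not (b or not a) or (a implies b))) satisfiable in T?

1. Dia (a or not (not (b or not a) or (a implies b))), 0
2. a or not (not (b or not a) or (a implies b)), 1
3. a, 1
Accessibility: 0R0, 0R1, 1R1

Yes, satisfiable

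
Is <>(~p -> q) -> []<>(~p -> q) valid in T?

Tableau for the negation ~(<>(~p -> q) -> []<>(~p -> q)):
1. ~(<>(~p -> q) -> []<>(~p -> q)), w0
2. <>(~p -> q), w0   [~->-rule on 1]
3. ~[]<>(~p -> q), w0   [~->-rule on 1]
4. ~p -> q, w1   [<>-rule on 2: fresh world w1, w0Rw1]
5. q, w1   [->-rule on 4 (branches; this branch)]
6. ~<>(~p -> q), w2   [~[]-rule on 3: fresh world w2, w0Rw2]
7. ~(~p -> q), w2   [~<>-rule on 6 via w2Rw2]
8. ~p, w2   [~->-rule on 7]
9. ~q, w2   [~->-rule on 7]
Accessibility: w0Rw0, w0Rw1, w0Rw2, w1Rw1, w2Rw2
The negation has an open branch (countermodel exists).

Invalid (countermodel exists)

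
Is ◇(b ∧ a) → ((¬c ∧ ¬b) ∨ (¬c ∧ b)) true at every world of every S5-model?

No, not valid

Tableau for the negation ¬(◇(b ∧ a) → ((¬c ∧ ¬b) ∨ (¬c ∧ b))):
1. ¬(◇(b ∧ a) → ((¬c ∧ ¬b) ∨ (¬c ∧ b))), 0
2. ◇(b ∧ a), 0
3. ¬((¬c ∧ ¬b) ∨ (¬c ∧ b)), 0
4. ¬(¬c ∧ ¬b), 0
5. ¬(¬c ∧ b), 0
6. b, 0
7. c, 0
8. b ∧ a, 1
9. b, 1
10. a, 1
Accessibility: 0R0, 0R1, 1R0, 1R1
The negation has an open branch (countermodel exists).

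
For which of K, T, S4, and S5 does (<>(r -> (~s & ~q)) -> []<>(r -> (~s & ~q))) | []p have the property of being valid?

S5-tableau for the negation ~((<>(r -> (~s & ~q)) -> []<>(r -> (~s & ~q))) | []p):
1. ~((<>(r -> (~s & ~q)) -> []<>(r -> (~s & ~q))) | []p), w0
2. ~(<>(r -> (~s & ~q)) -> []<>(r -> (~s & ~q))), w0   [~|-rule on 1]
3. ~[]p, w0   [~|-rule on 1]
4. <>(r -> (~s & ~q)), w0   [~->-rule on 2]
5. ~[]<>(r -> (~s & ~q)), w0   [~->-rule on 2]
6. ~p, w1   [~[]-rule on 3: fresh world w1, w0Rw1]
7. r -> (~s & ~q), w2   [<>-rule on 4: fresh world w2, w0Rw2]
8. ~s & ~q, w2   [->-rule on 7 (branches; this branch)]
9. ~s, w2   [&-rule on 8]
10. ~q, w2   [&-rule on 8]
11. ~<>(r -> (~s & ~q)), w3   [~[]-rule on 5: fresh world w3, w0Rw3]
12. ~(r -> (~s & ~q)), w0   [~<>-rule on 11 via w3Rw0]
13. r, w0   [~->-rule on 12]
14. ~(~s & ~q), w0   [~->-rule on 12]
15. ~(r -> (~s & ~q)), w1   [~<>-rule on 11 via w3Rw1]
16. r, w1   [~->-rule on 15]
17. ~(~s & ~q), w1   [~->-rule on 15]
18. ~(r -> (~s & ~q)), w2   [~<>-rule on 11 via w3Rw2]
19. r, w2   [~->-rule on 18]
20. ~(~s & ~q), w2   [~->-rule on 18]
21. ~(r -> (~s & ~q)), w3   [~<>-rule on 11 via w3Rw3]
22. r, w3   [~->-rule on 21]
23. ~(~s & ~q), w3   [~->-rule on 21]
24. q, w0   [~&-rule on 14 (branches; this branch)]
25. q, w1   [~&-rule on 17 (branches; this branch)]
26. q, w2   [~&-rule on 20 (branches; this branch)]
Accessibility: w0Rw0, w0Rw1, w0Rw2, w0Rw3, w1Rw0, w1Rw1, w1Rw2, w1Rw3, w2Rw0, w2Rw1, w2Rw2, w2Rw3, w3Rw0, w3Rw1, w3Rw2, w3Rw3
Branch closes: q and ~q both at w2.
Every branch closes (one shown): valid in S5.
S4-tableau for the negation ~((<>(r -> (~s & ~q)) -> []<>(r -> (~s & ~q))) | []p):
1. ~((<>(r -> (~s & ~q)) -> []<>(r -> (~s & ~q))) | []p), w0
2. ~(<>(r -> (~s & ~q)) -> []<>(r -> (~s & ~q))), w0   [~|-rule on 1]
3. ~[]p, w0   [~|-rule on 1]
4. <>(r -> (~s & ~q)), w0   [~->-rule on 2]
5. ~[]<>(r -> (~s & ~q)), w0   [~->-rule on 2]
6. ~p, w1   [~[]-rule on 3: fresh world w1, w0Rw1]
7. r -> (~s & ~q), w2   [<>-rule on 4: fresh world w2, w0Rw2]
8. ~s & ~q, w2   [->-rule on 7 (branches; this branch)]
9. ~s, w2   [&-rule on 8]
10. ~q, w2   [&-rule on 8]
11. ~<>(r -> (~s & ~q)), w3   [~[]-rule on 5: fresh world w3, w0Rw3]
12. ~(r -> (~s & ~q)), w3   [~<>-rule on 11 via w3Rw3]
13. r, w3   [~->-rule on 12]
14. ~(~s & ~q), w3   [~->-rule on 12]
15. q, w3   [~&-rule on 14 (branches; this branch)]
Accessibility: w0Rw0, w0Rw1, w0Rw2, w0Rw3, w1Rw1, w2Rw2, w3Rw3
Complete open branch: countermodel on an S4-frame, so not valid in S4, nor in K, T (the same frame is also a K-frame and a T-frame).

S5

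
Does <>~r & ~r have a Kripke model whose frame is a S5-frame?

Satisfiable (open branch found)

1. <>~r & ~r, w0
2. <>~r, w0
3. ~r, w0
4. ~r, w1
Accessibility: w0Rw0, w0Rw1, w1Rw0, w1Rw1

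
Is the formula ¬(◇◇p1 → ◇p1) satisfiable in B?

1. ¬(◇◇p1 → ◇p1), u
2. ◇◇p1, u
3. ¬◇p1, u
4. ¬p1, u
5. ◇p1, v
6. ¬p1, v
7. p1, w
Accessibility: uRu, uRv, vRu, vRv, vRw, wRv, wRw

Satisfiable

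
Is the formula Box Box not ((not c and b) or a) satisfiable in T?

Satisfiable

1. Box Box not ((not c and b) or a), w0
2. Box not ((not c and b) or a), w0
3. not ((not c and b) or a), w0
4. not (not c and b), w0
5. not a, w0
6. not b, w0
Accessibility: w0Rw0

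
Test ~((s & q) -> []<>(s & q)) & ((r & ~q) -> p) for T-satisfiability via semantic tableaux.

Satisfiable (open branch found)

1. ~((s & q) -> []<>(s & q)) & ((r & ~q) -> p), w0
2. ~((s & q) -> []<>(s & q)), w0
3. (r & ~q) -> p, w0
4. s & q, w0
5. ~[]<>(s & q), w0
6. s, w0
7. q, w0
8. p, w0
9. ~<>(s & q), w1
10. ~(s & q), w1
11. ~q, w1
Accessibility: w0Rw0, w0Rw1, w1Rw1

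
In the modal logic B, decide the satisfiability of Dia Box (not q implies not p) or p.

1. Dia Box (not q implies not p) or p, w0
2. p, w0
Accessibility: w0Rw0

Satisfiable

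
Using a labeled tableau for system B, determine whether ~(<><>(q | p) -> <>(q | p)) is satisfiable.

Yes, satisfiable

1. ~(<><>(q | p) -> <>(q | p)), u
2. <><>(q | p), u   [~->-rule on 1]
3. ~<>(q | p), u   [~->-rule on 1]
4. ~(q | p), u   [~<>-rule on 3 via uRu]
5. ~q, u   [~|-rule on 4]
6. ~p, u   [~|-rule on 4]
7. <>(q | p), v   [<>-rule on 2: fresh world v, uRv]
8. ~(q | p), v   [~<>-rule on 3 via uRv]
9. ~q, v   [~|-rule on 8]
10. ~p, v   [~|-rule on 8]
11. q | p, w   [<>-rule on 7: fresh world w, vRw]
12. p, w   [|-rule on 11 (branches; this branch)]
Accessibility: uRu, uRv, vRu, vRv, vRw, wRv, wRw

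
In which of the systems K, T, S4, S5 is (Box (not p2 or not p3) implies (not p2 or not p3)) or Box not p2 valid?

K-tableau for the negation not ((Box (not p2 or not p3) implies (not p2 or not p3)) or Box not p2):
1. not ((Box (not p2 or not p3) implies (not p2 or not p3)) or Box not p2), w0
2. not (Box (not p2 or not p3) implies (not p2 or not p3)), w0   [neg-or-rule on 1]
3. not Box not p2, w0   [neg-or-rule on 1]
4. Box (not p2 or not p3), w0   [neg-implies-rule on 2]
5. not (not p2 or not p3), w0   [neg-implies-rule on 2]
6. p2, w0   [neg-or-rule on 5]
7. p3, w0   [neg-or-rule on 5]
8. p2, w1   [neg-Box-rule on 3: fresh world w1, w0Rw1]
9. not p2 or not p3, w1   [Box-rule on 4 via w0Rw1]
10. not p3, w1   [or-rule on 9 (branches; this branch)]
Accessibility: w0Rw1
Complete open branch: countermodel on a K-frame, so not valid in K.
T-tableau for the negation not ((Box (not p2 or not p3) implies (not p2 or not p3)) or Box not p2):
1. not ((Box (not p2 or not p3) implies (not p2 or not p3)) or Box not p2), w0
2. not (Box (not p2 or not p3) implies (not p2 or not p3)), w0   [neg-or-rule on 1]
3. not Box not p2, w0   [neg-or-rule on 1]
4. Box (not p2 or not p3), w0   [neg-implies-rule on 2]
5. not (not p2 or not p3), w0   [neg-implies-rule on 2]
6. p2, w0   [neg-or-rule on 5]
7. p3, w0   [neg-or-rule on 5]
8. not p2 or not p3, w0   [Box-rule on 4 via w0Rw0]
9. not p3, w0   [or-rule on 8 (branches; this branch)]
Accessibility: w0Rw0
Branch closes: p3 and not p3 both at w0.
Every branch closes (one shown): valid in T, hence also in S4, S5 (every theorem of T is a theorem of S4 and S5).

T, S4, S5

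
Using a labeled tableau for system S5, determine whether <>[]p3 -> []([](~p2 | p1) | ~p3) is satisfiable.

Satisfiable

1. <>[]p3 -> []([](~p2 | p1) | ~p3), w0
2. []([](~p2 | p1) | ~p3), w0
3. [](~p2 | p1) | ~p3, w0
4. ~p3, w0
Accessibility: w0Rw0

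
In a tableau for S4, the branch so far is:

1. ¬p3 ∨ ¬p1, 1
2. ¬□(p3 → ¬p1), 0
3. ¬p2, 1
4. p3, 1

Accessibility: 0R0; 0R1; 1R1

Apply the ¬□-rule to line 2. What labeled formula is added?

a fresh world 2 with 0R2, and ¬(p3 → ¬p1) at 2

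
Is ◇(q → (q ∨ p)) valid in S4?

Valid in S4

Tableau for the negation ¬◇(q → (q ∨ p)):
1. ¬◇(q → (q ∨ p)), w0
2. ¬(q → (q ∨ p)), w0
3. q, w0
4. ¬(q ∨ p), w0
5. ¬q, w0
6. ¬p, w0
Accessibility: w0Rw0
Branch closes: q and ¬q both at w0.
Every branch of the negation's tableau closes; the branch above is one of them.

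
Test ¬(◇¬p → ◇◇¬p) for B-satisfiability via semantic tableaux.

Unsatisfiable (every branch closes)

1. ¬(◇¬p → ◇◇¬p), 0
2. ◇¬p, 0   [¬→-rule on 1]
3. ¬◇◇¬p, 0   [¬→-rule on 1]
4. ¬◇¬p, 0   [¬◇-rule on 3 via 0R0]
5. p, 0   [¬◇-rule on 4 via 0R0]
6. ¬p, 1   [◇-rule on 2: fresh world 1, 0R1]
7. ¬◇¬p, 1   [¬◇-rule on 3 via 0R1]
8. p, 1   [¬◇-rule on 4 via 0R1]
Accessibility: 0R0, 0R1, 1R0, 1R1
Branch closes: p and ¬p both at 1.
(One branch shown.) All branches close.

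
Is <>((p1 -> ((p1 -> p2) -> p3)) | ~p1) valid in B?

Invalid (countermodel exists)

Tableau for the negation ~<>((p1 -> ((p1 -> p2) -> p3)) | ~p1):
1. ~<>((p1 -> ((p1 -> p2) -> p3)) | ~p1), w0
2. ~((p1 -> ((p1 -> p2) -> p3)) | ~p1), w0
3. ~(p1 -> ((p1 -> p2) -> p3)), w0
4. p1, w0
5. ~((p1 -> p2) -> p3), w0
6. p1 -> p2, w0
7. ~p3, w0
8. p2, w0
Accessibility: w0Rw0
The negation has an open branch (countermodel exists).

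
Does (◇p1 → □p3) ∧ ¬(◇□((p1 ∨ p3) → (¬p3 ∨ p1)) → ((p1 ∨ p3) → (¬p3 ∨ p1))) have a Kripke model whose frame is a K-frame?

Satisfiable (open branch found)

1. (◇p1 → □p3) ∧ ¬(◇□((p1 ∨ p3) → (¬p3 ∨ p1)) → ((p1 ∨ p3) → (¬p3 ∨ p1))), 0
2. ◇p1 → □p3, 0   [∧-rule on 1]
3. ¬(◇□((p1 ∨ p3) → (¬p3 ∨ p1)) → ((p1 ∨ p3) → (¬p3 ∨ p1))), 0   [∧-rule on 1]
4. ◇□((p1 ∨ p3) → (¬p3 ∨ p1)), 0   [¬→-rule on 3]
5. ¬((p1 ∨ p3) → (¬p3 ∨ p1)), 0   [¬→-rule on 3]
6. p1 ∨ p3, 0   [¬→-rule on 5]
7. ¬(¬p3 ∨ p1), 0   [¬→-rule on 5]
8. p3, 0   [¬∨-rule on 7]
9. ¬p1, 0   [¬∨-rule on 7]
10. □p3, 0   [→-rule on 2 (branches; this branch)]
11. □((p1 ∨ p3) → (¬p3 ∨ p1)), 1   [◇-rule on 4: fresh world 1, 0R1]
12. p3, 1   [□-rule on 10 via 0R1]
Accessibility: 0R1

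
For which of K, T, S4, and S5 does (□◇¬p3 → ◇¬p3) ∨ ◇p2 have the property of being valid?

T-tableau for the negation ¬((□◇¬p3 → ◇¬p3) ∨ ◇p2):
1. ¬((□◇¬p3 → ◇¬p3) ∨ ◇p2), 0
2. ¬(□◇¬p3 → ◇¬p3), 0
3. ¬◇p2, 0
4. □◇¬p3, 0
5. ¬◇¬p3, 0
6. ¬p2, 0
7. ◇¬p3, 0
8. p3, 0
9. ¬p3, 1
10. ¬p2, 1
11. ◇¬p3, 1
12. p3, 1
Accessibility: 0R0, 0R1, 1R1
Branch closes: p3 and ¬p3 both at 1.
Every branch closes (one shown): valid in T, hence also in S4, S5 (every theorem of T is a theorem of S4 and S5).
K-tableau for the negation ¬((□◇¬p3 → ◇¬p3) ∨ ◇p2):
1. ¬((□◇¬p3 → ◇¬p3) ∨ ◇p2), 0
2. ¬(□◇¬p3 → ◇¬p3), 0
3. ¬◇p2, 0
4. □◇¬p3, 0
5. ¬◇¬p3, 0
Complete open branch: countermodel on a K-frame, so not valid in K.

T, S4, S5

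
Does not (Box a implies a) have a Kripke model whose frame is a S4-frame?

1. not (Box a implies a), w0
2. Box a, w0   [neg-implies-rule on 1]
3. not a, w0   [neg-implies-rule on 1]
4. a, w0   [Box-rule on 2 via w0Rw0]
Accessibility: w0Rw0
Branch closes: a and not a both at w0.
All branches of the tableau close; one closing branch shown above.

Unsatisfiable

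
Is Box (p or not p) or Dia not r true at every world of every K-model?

Tableau for the negation not (Box (p or not p) or Dia not r):
1. not (Box (p or not p) or Dia not r), 0
2. not Box (p or not p), 0   [neg-or-rule on 1]
3. not Dia not r, 0   [neg-or-rule on 1]
4. not (p or not p), 1   [neg-Box-rule on 2: fresh world 1, 0R1]
5. not p, 1   [neg-or-rule on 4]
6. p, 1   [neg-or-rule on 4]
Accessibility: 0R1
Branch closes: p and not p both at 1.
Every branch of the negation's tableau closes; the branch above is one of them.

Valid in K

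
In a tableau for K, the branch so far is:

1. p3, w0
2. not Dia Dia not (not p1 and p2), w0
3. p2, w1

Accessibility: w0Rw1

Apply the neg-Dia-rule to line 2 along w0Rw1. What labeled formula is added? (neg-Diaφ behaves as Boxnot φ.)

not Dia not (not p1 and p2), w1

neg-Diaφ behaves as Boxnot φ: propagate the negated body to each accessible world.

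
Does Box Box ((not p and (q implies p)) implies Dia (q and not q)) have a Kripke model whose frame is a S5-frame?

1. Box Box ((not p and (q implies p)) implies Dia (q and not q)), u
2. Box ((not p and (q implies p)) implies Dia (q and not q)), u   [Box-rule on 1 via uRu]
3. (not p and (q implies p)) implies Dia (q and not q), u   [Box-rule on 2 via uRu]
4. not (not p and (q implies p)), u   [implies-rule on 3 (branches; this branch)]
5. not (q implies p), u   [neg-and-rule on 4 (branches; this branch)]
6. q, u   [neg-implies-rule on 5]
7. not p, u   [neg-implies-rule on 5]
Accessibility: uRu

Yes, satisfiable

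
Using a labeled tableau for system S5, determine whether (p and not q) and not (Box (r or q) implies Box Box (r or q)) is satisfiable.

No, unsatisfiable

1. (p and not q) and not (Box (r or q) implies Box Box (r or q)), u
2. p and not q, u
3. not (Box (r or q) implies Box Box (r or q)), u
4. p, u
5. not q, u
6. Box (r or q), u
7. not Box Box (r or q), u
8. r or q, u
9. r, u
10. not Box (r or q), v
11. r or q, v
12. q, v
13. not (r or q), w
14. not r, w
15. not q, w
16. r or q, w
17. q, w
Accessibility: uRu, uRv, uRw, vRu, vRv, vRw, wRu, wRv, wRw
Branch closes: q and not q both at w.
Every branch closes; the branch above is one of them.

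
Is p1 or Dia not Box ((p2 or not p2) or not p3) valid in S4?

Tableau for the negation not (p1 or Dia not Box ((p2 or not p2) or not p3)):
1. not (p1 or Dia not Box ((p2 or not p2) or not p3)), u
2. not p1, u
3. not Dia not Box ((p2 or not p2) or not p3), u
4. Box ((p2 or not p2) or not p3), u
5. (p2 or not p2) or not p3, u
6. not p3, u
Accessibility: uRu
The negation has an open branch (countermodel exists).

No, not valid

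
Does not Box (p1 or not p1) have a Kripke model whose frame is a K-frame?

1. not Box (p1 or not p1), w0
2. not (p1 or not p1), w1
3. not p1, w1
4. p1, w1
Accessibility: w0Rw1
Branch closes: p1 and not p1 both at w1.
All branches of the tableau close; one closing branch shown above.

No, unsatisfiable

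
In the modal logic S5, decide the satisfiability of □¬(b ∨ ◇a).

Satisfiable

1. □¬(b ∨ ◇a), 0
2. ¬(b ∨ ◇a), 0
3. ¬b, 0
4. ¬◇a, 0
5. ¬a, 0
Accessibility: 0R0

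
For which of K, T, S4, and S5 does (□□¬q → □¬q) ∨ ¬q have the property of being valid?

T-tableau for the negation ¬((□□¬q → □¬q) ∨ ¬q):
1. ¬((□□¬q → □¬q) ∨ ¬q), 0
2. ¬(□□¬q → □¬q), 0   [¬∨-rule on 1]
3. q, 0   [¬∨-rule on 1]
4. □□¬q, 0   [¬→-rule on 2]
5. ¬□¬q, 0   [¬→-rule on 2]
6. □¬q, 0   [□-rule on 4 via 0R0]
7. ¬q, 0   [□-rule on 6 via 0R0]
Accessibility: 0R0
Branch closes: q and ¬q both at 0.
Every branch closes (one shown): valid in T, hence also in S4, S5 (every theorem of T is a theorem of S4 and S5).
K-tableau for the negation ¬((□□¬q → □¬q) ∨ ¬q):
1. ¬((□□¬q → □¬q) ∨ ¬q), 0
2. ¬(□□¬q → □¬q), 0   [¬∨-rule on 1]
3. q, 0   [¬∨-rule on 1]
4. □□¬q, 0   [¬→-rule on 2]
5. ¬□¬q, 0   [¬→-rule on 2]
6. q, 1   [¬□-rule on 5: fresh world 1, 0R1]
7. □¬q, 1   [□-rule on 4 via 0R1]
Accessibility: 0R1
Complete open branch: countermodel on a K-frame, so not valid in K.

T, S4, S5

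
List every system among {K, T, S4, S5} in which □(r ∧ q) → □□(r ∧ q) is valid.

S4, S5

T-tableau for the negation ¬(□(r ∧ q) → □□(r ∧ q)):
1. ¬(□(r ∧ q) → □□(r ∧ q)), u
2. □(r ∧ q), u
3. ¬□□(r ∧ q), u
4. r ∧ q, u
5. r, u
6. q, u
7. ¬□(r ∧ q), v
8. r ∧ q, v
9. r, v
10. q, v
11. ¬(r ∧ q), w
12. ¬q, w
Accessibility: uRu, uRv, vRv, vRw, wRw
Complete open branch: countermodel on a T-frame, so not valid in T, nor in K (the same frame is also a K-frame).
S4-tableau for the negation ¬(□(r ∧ q) → □□(r ∧ q)):
1. ¬(□(r ∧ q) → □□(r ∧ q)), u
2. □(r ∧ q), u
3. ¬□□(r ∧ q), u
4. r ∧ q, u
5. r, u
6. q, u
7. ¬□(r ∧ q), v
8. r ∧ q, v
9. r, v
10. q, v
11. ¬(r ∧ q), w
12. r ∧ q, w
13. r, w
14. q, w
15. ¬q, w
Accessibility: uRu, uRv, uRw, vRv, vRw, wRw
Branch closes: q and ¬q both at w.
Every branch closes (one shown): valid in S4, hence also in S5 (every theorem of S4 is a theorem of S5).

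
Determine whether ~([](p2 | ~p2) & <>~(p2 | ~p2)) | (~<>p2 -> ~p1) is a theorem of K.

Tableau for the negation ~(~([](p2 | ~p2) & <>~(p2 | ~p2)) | (~<>p2 -> ~p1)):
1. ~(~([](p2 | ~p2) & <>~(p2 | ~p2)) | (~<>p2 -> ~p1)), w0
2. [](p2 | ~p2) & <>~(p2 | ~p2), w0   [~|-rule on 1]
3. ~(~<>p2 -> ~p1), w0   [~|-rule on 1]
4. [](p2 | ~p2), w0   [&-rule on 2]
5. <>~(p2 | ~p2), w0   [&-rule on 2]
6. ~<>p2, w0   [~->-rule on 3]
7. p1, w0   [~->-rule on 3]
8. ~(p2 | ~p2), w1   [<>-rule on 5: fresh world w1, w0Rw1]
9. ~p2, w1   [~|-rule on 8]
10. p2, w1   [~|-rule on 8]
Accessibility: w0Rw1
Branch closes: p2 and ~p2 both at w1.
All branches of the negation close; one closing branch shown above.

Valid in K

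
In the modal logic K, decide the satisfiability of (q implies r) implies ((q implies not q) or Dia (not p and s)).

1. (q implies r) implies ((q implies not q) or Dia (not p and s)), w0
2. (q implies not q) or Dia (not p and s), w0   [implies-rule on 1 (branches; this branch)]
3. Dia (not p and s), w0   [or-rule on 2 (branches; this branch)]
4. not p and s, w1   [Dia-rule on 3: fresh world w1, w0Rw1]
5. not p, w1   [and-rule on 4]
6. s, w1   [and-rule on 4]
Accessibility: w0Rw1

Satisfiable (open branch found)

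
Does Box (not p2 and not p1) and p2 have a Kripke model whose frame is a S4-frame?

1. Box (not p2 and not p1) and p2, u
2. Box (not p2 and not p1), u   [and-rule on 1]
3. p2, u   [and-rule on 1]
4. not p2 and not p1, u   [Box-rule on 2 via uRu]
5. not p2, u   [and-rule on 4]
6. not p1, u   [and-rule on 4]
Accessibility: uRu
Branch closes: p2 and not p2 both at u.
Every branch closes; the branch above is one of them.

Unsatisfiable (every branch closes)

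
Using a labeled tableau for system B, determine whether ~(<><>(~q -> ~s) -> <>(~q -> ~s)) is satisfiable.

1. ~(<><>(~q -> ~s) -> <>(~q -> ~s)), u
2. <><>(~q -> ~s), u
3. ~<>(~q -> ~s), u
4. ~(~q -> ~s), u
5. ~q, u
6. s, u
7. <>(~q -> ~s), v
8. ~(~q -> ~s), v
9. ~q, v
10. s, v
11. ~q -> ~s, w
12. ~s, w
Accessibility: uRu, uRv, vRu, vRv, vRw, wRv, wRw

Satisfiable (open branch found)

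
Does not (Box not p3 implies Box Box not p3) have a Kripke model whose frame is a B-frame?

1. not (Box not p3 implies Box Box not p3), u
2. Box not p3, u
3. not Box Box not p3, u
4. not p3, u
5. not Box not p3, v
6. not p3, v
7. p3, w
Accessibility: uRu, uRv, vRu, vRv, vRw, wRv, wRw

Yes, satisfiable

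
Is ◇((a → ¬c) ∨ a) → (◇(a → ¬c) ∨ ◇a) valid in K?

Valid

Tableau for the negation ¬(◇((a → ¬c) ∨ a) → (◇(a → ¬c) ∨ ◇a)):
1. ¬(◇((a → ¬c) ∨ a) → (◇(a → ¬c) ∨ ◇a)), 0
2. ◇((a → ¬c) ∨ a), 0
3. ¬(◇(a → ¬c) ∨ ◇a), 0
4. ¬◇(a → ¬c), 0
5. ¬◇a, 0
6. (a → ¬c) ∨ a, 1
7. ¬(a → ¬c), 1
8. a, 1
9. c, 1
10. ¬a, 1
Accessibility: 0R1
Branch closes: a and ¬a both at 1.
All branches of the negation close; one closing branch shown above.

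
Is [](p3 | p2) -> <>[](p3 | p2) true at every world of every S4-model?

Tableau for the negation ~([](p3 | p2) -> <>[](p3 | p2)):
1. ~([](p3 | p2) -> <>[](p3 | p2)), 0
2. [](p3 | p2), 0
3. ~<>[](p3 | p2), 0
4. p3 | p2, 0
5. ~[](p3 | p2), 0
6. p2, 0
7. ~(p3 | p2), 1
8. ~p3, 1
9. ~p2, 1
10. p3 | p2, 1
11. ~[](p3 | p2), 1
12. p2, 1
Accessibility: 0R0, 0R1, 1R1
Branch closes: p2 and ~p2 both at 1.
Every branch of the negation's tableau closes; the branch above is one of them.

Yes, valid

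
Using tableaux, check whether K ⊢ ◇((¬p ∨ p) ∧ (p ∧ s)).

No, not valid

Tableau for the negation ¬◇((¬p ∨ p) ∧ (p ∧ s)):
1. ¬◇((¬p ∨ p) ∧ (p ∧ s)), 0
The negation has an open branch (countermodel exists).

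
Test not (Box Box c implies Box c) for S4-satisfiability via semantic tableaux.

No, unsatisfiable

1. not (Box Box c implies Box c), u
2. Box Box c, u
3. not Box c, u
4. Box c, u
5. c, u
6. not c, v
7. Box c, v
8. c, v
Accessibility: uRu, uRv, vRv
Branch closes: c and not c both at v.
All branches of the tableau close; one closing branch shown above.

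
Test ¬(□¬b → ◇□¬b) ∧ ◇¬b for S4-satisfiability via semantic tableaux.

1. ¬(□¬b → ◇□¬b) ∧ ◇¬b, 0
2. ¬(□¬b → ◇□¬b), 0
3. ◇¬b, 0
4. □¬b, 0
5. ¬◇□¬b, 0
6. ¬b, 0
7. ¬□¬b, 0
8. ¬b, 1
9. ¬□¬b, 1
10. b, 2
11. ¬b, 2
Accessibility: 0R0, 0R1, 0R2, 1R1, 2R2
Branch closes: b and ¬b both at 2.
All branches of the tableau close; one closing branch shown above.

Unsatisfiable (every branch closes)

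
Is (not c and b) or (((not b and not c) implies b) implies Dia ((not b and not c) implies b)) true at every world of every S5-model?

Tableau for the negation not ((not c and b) or (((not b and not c) implies b) implies Dia ((not b and not c) implies b))):
1. not ((not c and b) or (((not b and not c) implies b) implies Dia ((not b and not c) implies b))), u
2. not (not c and b), u
3. not (((not b and not c) implies b) implies Dia ((not b and not c) implies b)), u
4. (not b and not c) implies b, u
5. not Dia ((not b and not c) implies b), u
6. not ((not b and not c) implies b), u
7. not b and not c, u
8. not b, u
9. not c, u
10. not (not b and not c), u
11. c, u
Accessibility: uRu
Branch closes: c and not c both at u.
All branches of the negation close; one closing branch shown above.

Valid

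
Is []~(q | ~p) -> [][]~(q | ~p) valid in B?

Invalid (countermodel exists)

Tableau for the negation ~([]~(q | ~p) -> [][]~(q | ~p)):
1. ~([]~(q | ~p) -> [][]~(q | ~p)), w0
2. []~(q | ~p), w0   [~->-rule on 1]
3. ~[][]~(q | ~p), w0   [~->-rule on 1]
4. ~(q | ~p), w0   [[]-rule on 2 via w0Rw0]
5. ~q, w0   [~|-rule on 4]
6. p, w0   [~|-rule on 4]
7. ~[]~(q | ~p), w1   [~[]-rule on 3: fresh world w1, w0Rw1]
8. ~(q | ~p), w1   [[]-rule on 2 via w0Rw1]
9. ~q, w1   [~|-rule on 8]
10. p, w1   [~|-rule on 8]
11. q | ~p, w2   [~[]-rule on 7: fresh world w2, w1Rw2]
12. ~p, w2   [|-rule on 11 (branches; this branch)]
Accessibility: w0Rw0, w0Rw1, w1Rw0, w1Rw1, w1Rw2, w2Rw1, w2Rw2
The negation has an open branch (countermodel exists).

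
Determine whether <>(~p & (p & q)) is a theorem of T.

Tableau for the negation ~<>(~p & (p & q)):
1. ~<>(~p & (p & q)), w0
2. ~(~p & (p & q)), w0
3. ~(p & q), w0
4. ~q, w0
Accessibility: w0Rw0
The negation has an open branch (countermodel exists).

Invalid (countermodel exists)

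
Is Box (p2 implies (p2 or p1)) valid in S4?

Tableau for the negation not Box (p2 implies (p2 or p1)):
1. not Box (p2 implies (p2 or p1)), w0
2. not (p2 implies (p2 or p1)), w1
3. p2, w1
4. not (p2 or p1), w1
5. not p2, w1
6. not p1, w1
Accessibility: w0Rw0, w0Rw1, w1Rw1
Branch closes: p2 and not p2 both at w1.
All branches of the negation close; one closing branch shown above.

Yes, valid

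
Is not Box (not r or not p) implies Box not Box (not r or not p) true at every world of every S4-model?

Tableau for the negation not (not Box (not r or not p) implies Box not Box (not r or not p)):
1. not (not Box (not r or not p) implies Box not Box (not r or not p)), 0
2. not Box (not r or not p), 0
3. not Box not Box (not r or not p), 0
4. not (not r or not p), 1
5. r, 1
6. p, 1
7. Box (not r or not p), 2
8. not r or not p, 2
9. not p, 2
Accessibility: 0R0, 0R1, 0R2, 1R1, 2R2
The negation has an open branch (countermodel exists).

Invalid (countermodel exists)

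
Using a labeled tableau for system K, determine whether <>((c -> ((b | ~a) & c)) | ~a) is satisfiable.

1. <>((c -> ((b | ~a) & c)) | ~a), w0
2. (c -> ((b | ~a) & c)) | ~a, w1
3. ~a, w1
Accessibility: w0Rw1

Satisfiable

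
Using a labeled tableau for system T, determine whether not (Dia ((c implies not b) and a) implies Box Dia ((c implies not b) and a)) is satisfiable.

1. not (Dia ((c implies not b) and a) implies Box Dia ((c implies not b) and a)), 0
2. Dia ((c implies not b) and a), 0
3. not Box Dia ((c implies not b) and a), 0
4. (c implies not b) and a, 1
5. c implies not b, 1
6. a, 1
7. not b, 1
8. not Dia ((c implies not b) and a), 2
9. not ((c implies not b) and a), 2
10. not a, 2
Accessibility: 0R0, 0R1, 0R2, 1R1, 2R2

Yes, satisfiable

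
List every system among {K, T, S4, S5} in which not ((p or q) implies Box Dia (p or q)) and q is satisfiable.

S5-tableau for the formula:
1. not ((p or q) implies Box Dia (p or q)) and q, u
2. not ((p or q) implies Box Dia (p or q)), u   [and-rule on 1]
3. q, u   [and-rule on 1]
4. p or q, u   [neg-implies-rule on 2]
5. not Box Dia (p or q), u   [neg-implies-rule on 2]
6. not Dia (p or q), v   [neg-Box-rule on 5: fresh world v, uRv]
7. not (p or q), u   [neg-Dia-rule on 6 via vRu]
8. not p, u   [neg-or-rule on 7]
9. not q, u   [neg-or-rule on 7]
Accessibility: uRu, uRv, vRu, vRv
Branch closes: q and not q both at u.
Every branch closes (one shown): unsatisfiable in S5.
S4-tableau for the formula:
1. not ((p or q) implies Box Dia (p or q)) and q, u
2. not ((p or q) implies Box Dia (p or q)), u   [and-rule on 1]
3. q, u   [and-rule on 1]
4. p or q, u   [neg-implies-rule on 2]
5. not Box Dia (p or q), u   [neg-implies-rule on 2]
6. not Dia (p or q), v   [neg-Box-rule on 5: fresh world v, uRv]
7. not (p or q), v   [neg-Dia-rule on 6 via vRv]
8. not p, v   [neg-or-rule on 7]
9. not q, v   [neg-or-rule on 7]
Accessibility: uRu, uRv, vRv
Complete open branch: satisfiable in S4, hence also in K, T (this S4-model is also a K-model and a T-model).

K, T, S4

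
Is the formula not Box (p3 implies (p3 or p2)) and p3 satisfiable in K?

Unsatisfiable (every branch closes)

1. not Box (p3 implies (p3 or p2)) and p3, 0
2. not Box (p3 implies (p3 or p2)), 0
3. p3, 0
4. not (p3 implies (p3 or p2)), 1
5. p3, 1
6. not (p3 or p2), 1
7. not p3, 1
8. not p2, 1
Accessibility: 0R1
Branch closes: p3 and not p3 both at 1.
All branches of the tableau close; one closing branch shown above.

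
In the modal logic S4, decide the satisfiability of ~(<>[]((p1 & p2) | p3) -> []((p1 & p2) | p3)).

Satisfiable (open branch found)

1. ~(<>[]((p1 & p2) | p3) -> []((p1 & p2) | p3)), u
2. <>[]((p1 & p2) | p3), u
3. ~[]((p1 & p2) | p3), u
4. []((p1 & p2) | p3), v
5. (p1 & p2) | p3, v
6. p3, v
7. ~((p1 & p2) | p3), w
8. ~(p1 & p2), w
9. ~p3, w
10. ~p2, w
Accessibility: uRu, uRv, uRw, vRv, wRw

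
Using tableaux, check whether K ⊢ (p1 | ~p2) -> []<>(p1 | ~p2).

Not valid

Tableau for the negation ~((p1 | ~p2) -> []<>(p1 | ~p2)):
1. ~((p1 | ~p2) -> []<>(p1 | ~p2)), u
2. p1 | ~p2, u   [~->-rule on 1]
3. ~[]<>(p1 | ~p2), u   [~->-rule on 1]
4. ~p2, u   [|-rule on 2 (branches; this branch)]
5. ~<>(p1 | ~p2), v   [~[]-rule on 3: fresh world v, uRv]
Accessibility: uRv
The negation has an open branch (countermodel exists).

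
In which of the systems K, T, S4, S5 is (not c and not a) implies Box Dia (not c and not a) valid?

S5-tableau for the negation not ((not c and not a) implies Box Dia (not c and not a)):
1. not ((not c and not a) implies Box Dia (not c and not a)), u
2. not c and not a, u
3. not Box Dia (not c and not a), u
4. not c, u
5. not a, u
6. not Dia (not c and not a), v
7. not (not c and not a), u
8. not (not c and not a), v
9. a, u
Accessibility: uRu, uRv, vRu, vRv
Branch closes: a and not a both at u.
Every branch closes (one shown): valid in S5.
S4-tableau for the negation not ((not c and not a) implies Box Dia (not c and not a)):
1. not ((not c and not a) implies Box Dia (not c and not a)), u
2. not c and not a, u
3. not Box Dia (not c and not a), u
4. not c, u
5. not a, u
6. not Dia (not c and not a), v
7. not (not c and not a), v
8. a, v
Accessibility: uRu, uRv, vRv
Complete open branch: countermodel on an S4-frame, so not valid in S4, nor in K, T (the same frame is also a K-frame and a T-frame).

S5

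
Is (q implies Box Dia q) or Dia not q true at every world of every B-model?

Yes, valid

Tableau for the negation not ((q implies Box Dia q) or Dia not q):
1. not ((q implies Box Dia q) or Dia not q), w0
2. not (q implies Box Dia q), w0   [neg-or-rule on 1]
3. not Dia not q, w0   [neg-or-rule on 1]
4. q, w0   [neg-implies-rule on 2]
5. not Box Dia q, w0   [neg-implies-rule on 2]
6. not Dia q, w1   [neg-Box-rule on 5: fresh world w1, w0Rw1]
7. q, w1   [neg-Dia-rule on 3 via w0Rw1]
8. not q, w0   [neg-Dia-rule on 6 via w1Rw0]
Accessibility: w0Rw0, w0Rw1, w1Rw0, w1Rw1
Branch closes: q and not q both at w0.
All branches of the negation close; one closing branch shown above.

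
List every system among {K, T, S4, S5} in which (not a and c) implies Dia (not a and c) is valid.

K-tableau for the negation not ((not a and c) implies Dia (not a and c)):
1. not ((not a and c) implies Dia (not a and c)), u
2. not a and c, u
3. not Dia (not a and c), u
4. not a, u
5. c, u
Complete open branch: countermodel on a K-frame, so not valid in K.
T-tableau for the negation not ((not a and c) implies Dia (not a and c)):
1. not ((not a and c) implies Dia (not a and c)), u
2. not a and c, u
3. not Dia (not a and c), u
4. not a, u
5. c, u
6. not (not a and c), u
7. not c, u
Accessibility: uRu
Branch closes: c and not c both at u.
Every branch closes (one shown): valid in T, hence also in S4, S5 (every theorem of T is a theorem of S4 and S5).

T, S4, S5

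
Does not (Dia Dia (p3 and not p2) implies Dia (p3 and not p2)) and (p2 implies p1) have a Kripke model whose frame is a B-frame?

1. not (Dia Dia (p3 and not p2) implies Dia (p3 and not p2)) and (p2 implies p1), u
2. not (Dia Dia (p3 and not p2) implies Dia (p3 and not p2)), u   [and-rule on 1]
3. p2 implies p1, u   [and-rule on 1]
4. Dia Dia (p3 and not p2), u   [neg-implies-rule on 2]
5. not Dia (p3 and not p2), u   [neg-implies-rule on 2]
6. not (p3 and not p2), u   [neg-Dia-rule on 5 via uRu]
7. p1, u   [implies-rule on 3 (branches; this branch)]
8. p2, u   [neg-and-rule on 6 (branches; this branch)]
9. Dia (p3 and not p2), v   [Dia-rule on 4: fresh world v, uRv]
10. not (p3 and not p2), v   [neg-Dia-rule on 5 via uRv]
11. p2, v   [neg-and-rule on 10 (branches; this branch)]
12. p3 and not p2, w   [Dia-rule on 9: fresh world w, vRw]
13. p3, w   [and-rule on 12]
14. not p2, w   [and-rule on 12]
Accessibility: uRu, uRv, vRu, vRv, vRw, wRv, wRw

Yes, satisfiable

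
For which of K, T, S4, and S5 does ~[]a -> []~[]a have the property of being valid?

S5

S4-tableau for the negation ~(~[]a -> []~[]a):
1. ~(~[]a -> []~[]a), w0
2. ~[]a, w0
3. ~[]~[]a, w0
4. ~a, w1
5. []a, w2
6. a, w2
Accessibility: w0Rw0, w0Rw1, w0Rw2, w1Rw1, w2Rw2
Complete open branch: countermodel on an S4-frame, so not valid in S4, nor in K, T (the same frame is also a K-frame and a T-frame).
S5-tableau for the negation ~(~[]a -> []~[]a):
1. ~(~[]a -> []~[]a), w0
2. ~[]a, w0
3. ~[]~[]a, w0
4. ~a, w1
5. []a, w2
6. a, w0
7. a, w1
Accessibility: w0Rw0, w0Rw1, w0Rw2, w1Rw0, w1Rw1, w1Rw2, w2Rw0, w2Rw1, w2Rw2
Branch closes: a and ~a both at w1.
Every branch closes (one shown): valid in S5.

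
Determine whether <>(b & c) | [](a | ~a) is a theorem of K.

Yes, valid

Tableau for the negation ~(<>(b & c) | [](a | ~a)):
1. ~(<>(b & c) | [](a | ~a)), 0
2. ~<>(b & c), 0
3. ~[](a | ~a), 0
4. ~(a | ~a), 1
5. ~a, 1
6. a, 1
Accessibility: 0R1
Branch closes: a and ~a both at 1.
All branches of the negation close; one closing branch shown above.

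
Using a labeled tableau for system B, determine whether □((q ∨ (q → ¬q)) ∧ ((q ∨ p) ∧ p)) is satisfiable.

Yes, satisfiable

1. □((q ∨ (q → ¬q)) ∧ ((q ∨ p) ∧ p)), w0
2. (q ∨ (q → ¬q)) ∧ ((q ∨ p) ∧ p), w0   [□-rule on 1 via w0Rw0]
3. q ∨ (q → ¬q), w0   [∧-rule on 2]
4. (q ∨ p) ∧ p, w0   [∧-rule on 2]
5. q ∨ p, w0   [∧-rule on 4]
6. p, w0   [∧-rule on 4]
7. q → ¬q, w0   [∨-rule on 3 (branches; this branch)]
8. ¬q, w0   [→-rule on 7 (branches; this branch)]
Accessibility: w0Rw0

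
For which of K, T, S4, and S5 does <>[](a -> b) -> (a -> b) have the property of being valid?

S5-tableau for the negation ~(<>[](a -> b) -> (a -> b)):
1. ~(<>[](a -> b) -> (a -> b)), w0
2. <>[](a -> b), w0
3. ~(a -> b), w0
4. a, w0
5. ~b, w0
6. [](a -> b), w1
7. a -> b, w0
8. a -> b, w1
9. b, w0
Accessibility: w0Rw0, w0Rw1, w1Rw0, w1Rw1
Branch closes: b and ~b both at w0.
Every branch closes (one shown): valid in S5.
S4-tableau for the negation ~(<>[](a -> b) -> (a -> b)):
1. ~(<>[](a -> b) -> (a -> b)), w0
2. <>[](a -> b), w0
3. ~(a -> b), w0
4. a, w0
5. ~b, w0
6. [](a -> b), w1
7. a -> b, w1
8. b, w1
Accessibility: w0Rw0, w0Rw1, w1Rw1
Complete open branch: countermodel on an S4-frame, so not valid in S4, nor in K, T (the same frame is also a K-frame and a T-frame).

S5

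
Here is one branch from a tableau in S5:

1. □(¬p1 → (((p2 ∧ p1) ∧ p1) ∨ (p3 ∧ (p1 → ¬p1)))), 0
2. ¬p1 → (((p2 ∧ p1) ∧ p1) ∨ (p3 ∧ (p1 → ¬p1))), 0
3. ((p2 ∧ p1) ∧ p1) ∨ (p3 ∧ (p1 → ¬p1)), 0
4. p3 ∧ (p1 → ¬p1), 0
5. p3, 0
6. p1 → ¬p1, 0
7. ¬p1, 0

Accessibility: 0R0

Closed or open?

Open

There is no literal clash: for every atom and world, at most one sign appears.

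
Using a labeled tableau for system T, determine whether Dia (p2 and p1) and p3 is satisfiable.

1. Dia (p2 and p1) and p3, w0
2. Dia (p2 and p1), w0
3. p3, w0
4. p2 and p1, w1
5. p2, w1
6. p1, w1
Accessibility: w0Rw0, w0Rw1, w1Rw1

Satisfiable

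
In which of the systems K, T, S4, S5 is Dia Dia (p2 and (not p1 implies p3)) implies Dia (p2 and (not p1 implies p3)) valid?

S4, S5

T-tableau for the negation not (Dia Dia (p2 and (not p1 implies p3)) implies Dia (p2 and (not p1 implies p3))):
1. not (Dia Dia (p2 and (not p1 implies p3)) implies Dia (p2 and (not p1 implies p3))), 0
2. Dia Dia (p2 and (not p1 implies p3)), 0
3. not Dia (p2 and (not p1 implies p3)), 0
4. not (p2 and (not p1 implies p3)), 0
5. not (not p1 implies p3), 0
6. not p1, 0
7. not p3, 0
8. Dia (p2 and (not p1 implies p3)), 1
9. not (p2 and (not p1 implies p3)), 1
10. not (not p1 implies p3), 1
11. not p1, 1
12. not p3, 1
13. p2 and (not p1 implies p3), 2
14. p2, 2
15. not p1 implies p3, 2
16. p3, 2
Accessibility: 0R0, 0R1, 1R1, 1R2, 2R2
Complete open branch: countermodel on a T-frame, so not valid in T, nor in K (the same frame is also a K-frame).
S4-tableau for the negation not (Dia Dia (p2 and (not p1 implies p3)) implies Dia (p2 and (not p1 implies p3))):
1. not (Dia Dia (p2 and (not p1 implies p3)) implies Dia (p2 and (not p1 implies p3))), 0
2. Dia Dia (p2 and (not p1 implies p3)), 0
3. not Dia (p2 and (not p1 implies p3)), 0
4. not (p2 and (not p1 implies p3)), 0
5. not (not p1 implies p3), 0
6. not p1, 0
7. not p3, 0
8. Dia (p2 and (not p1 implies p3)), 1
9. not (p2 and (not p1 implies p3)), 1
10. not (not p1 implies p3), 1
11. not p1, 1
12. not p3, 1
13. p2 and (not p1 implies p3), 2
14. p2, 2
15. not p1 implies p3, 2
16. not (p2 and (not p1 implies p3)), 2
17. p3, 2
18. not (not p1 implies p3), 2
19. not p1, 2
20. not p3, 2
Accessibility: 0R0, 0R1, 0R2, 1R1, 1R2, 2R2
Branch closes: p3 and not p3 both at 2.
Every branch closes (one shown): valid in S4, hence also in S5 (every theorem of S4 is a theorem of S5).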